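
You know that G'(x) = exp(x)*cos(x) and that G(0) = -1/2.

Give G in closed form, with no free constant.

G(x) = (exp(x)*sin(x) + exp(x)*cos(x) - 2)/2

For G(x) to be correct, d/dx[G] must agree with the stated G'(x) identically.
A general antiderivative is exp(x)*sin(x)/2 + exp(x)*cos(x)/2 + C.
The condition gives C = -1/2 - (1/2) = -1.
So G(x) = (exp(x)*sin(x) + exp(x)*cos(x) - 2)/2.
Check: d/dx[(exp(x)*sin(x) + exp(x)*cos(x) - 2)/2] = exp(x)*cos(x) = G'(x).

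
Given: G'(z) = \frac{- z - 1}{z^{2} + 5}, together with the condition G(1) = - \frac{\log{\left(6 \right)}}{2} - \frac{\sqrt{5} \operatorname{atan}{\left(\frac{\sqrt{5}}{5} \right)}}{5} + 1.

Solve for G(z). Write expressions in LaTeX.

Check a candidate G(z) by differentiating: d/dz[G] must match the given G'(z).
A general antiderivative is - \frac{\log{\left(z^{2} + 5 \right)}}{2} - \frac{\sqrt{5} \operatorname{atan}{\left(\frac{\sqrt{5} z}{5} \right)}}{5} + C.
The condition gives C = - \frac{\log{\left(6 \right)}}{2} - \frac{\sqrt{5} \operatorname{atan}{\left(\frac{\sqrt{5}}{5} \right)}}{5} + 1 - (- \frac{\log{\left(6 \right)}}{2} - \frac{\sqrt{5} \operatorname{atan}{\left(\frac{\sqrt{5}}{5} \right)}}{5}) = 1.
So G(z) = - \frac{5 \log{\left(z^{2} + 5 \right)} + 2 \sqrt{5} \operatorname{atan}{\left(\frac{\sqrt{5} z}{5} \right)} - 10}{10}.
Check: d/dz[- \frac{5 \log{\left(z^{2} + 5 \right)} + 2 \sqrt{5} \operatorname{atan}{\left(\frac{\sqrt{5} z}{5} \right)} - 10}{10}] = \frac{- z - 1}{z^{2} + 5} = G'(z).

G(z) = - \frac{5 \log{\left(z^{2} + 5 \right)} + 2 \sqrt{5} \operatorname{atan}{\left(\frac{\sqrt{5} z}{5} \right)} - 10}{10}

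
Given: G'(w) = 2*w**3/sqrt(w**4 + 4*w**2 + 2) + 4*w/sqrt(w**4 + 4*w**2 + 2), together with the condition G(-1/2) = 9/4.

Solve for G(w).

G(w) = sqrt(w**4 + 4*w**2 + 2) + 1/2

The substitution u = w**4 + 4*w**2 + 2 works: G'(w) is exactly (dG/du)*(du/dw) for that inner function.
A general antiderivative is sqrt(w**4 + 4*w**2 + 2) + C.
The condition gives C = 9/4 - (7/4) = 1/2.
So G(w) = sqrt(w**4 + 4*w**2 + 2) + 1/2.
Check: d/dw[sqrt(w**4 + 4*w**2 + 2) + 1/2] = (2*w**3 + 4*w)/sqrt(w**4 + 4*w**2 + 2), which equals G'(w).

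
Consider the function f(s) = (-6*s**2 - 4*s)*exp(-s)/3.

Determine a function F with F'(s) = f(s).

An antiderivative is F(s) = 2*(3*s**2 + 8*s + 8)*exp(-s)/3.

Recognize the product-rule pattern: f = u'v + uv' with u = 2*s**2 + 16*s/3 + 16/3, v = exp(-s), so integration by parts undoes it.
Check: d/ds[2*(3*s**2 + 8*s + 8)*exp(-s)/3] = (-6*s**2 - 4*s)*exp(-s)/3 = f(s).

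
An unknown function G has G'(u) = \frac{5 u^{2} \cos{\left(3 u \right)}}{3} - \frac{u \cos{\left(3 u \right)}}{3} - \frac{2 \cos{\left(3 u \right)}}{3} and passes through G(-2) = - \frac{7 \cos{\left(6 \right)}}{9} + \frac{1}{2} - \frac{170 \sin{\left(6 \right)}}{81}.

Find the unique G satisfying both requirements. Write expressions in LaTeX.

G(u) = \frac{5 u^{2} \sin{\left(3 u \right)}}{9} - \frac{u \sin{\left(3 u \right)}}{9} + \frac{10 u \cos{\left(3 u \right)}}{27} - \frac{28 \sin{\left(3 u \right)}}{81} - \frac{\cos{\left(3 u \right)}}{27} + \frac{1}{2}

The integrand splits into summands that can be handled one at a time.
A general antiderivative is \frac{5 u^{2} \sin{\left(3 u \right)}}{9} - \frac{u \sin{\left(3 u \right)}}{9} + \frac{10 u \cos{\left(3 u \right)}}{27} - \frac{28 \sin{\left(3 u \right)}}{81} - \frac{\cos{\left(3 u \right)}}{27} + C.
The condition gives C = - \frac{7 \cos{\left(6 \right)}}{9} + \frac{1}{2} - \frac{170 \sin{\left(6 \right)}}{81} - (- \frac{7 \cos{\left(6 \right)}}{9} - \frac{170 \sin{\left(6 \right)}}{81}) = \frac{1}{2}.
So G(u) = \frac{5 u^{2} \sin{\left(3 u \right)}}{9} - \frac{u \sin{\left(3 u \right)}}{9} + \frac{10 u \cos{\left(3 u \right)}}{27} - \frac{28 \sin{\left(3 u \right)}}{81} - \frac{\cos{\left(3 u \right)}}{27} + \frac{1}{2}.
Check: d/du[\frac{5 u^{2} \sin{\left(3 u \right)}}{9} - \frac{u \sin{\left(3 u \right)}}{9} + \frac{10 u \cos{\left(3 u \right)}}{27} - \frac{28 \sin{\left(3 u \right)}}{81} - \frac{\cos{\left(3 u \right)}}{27} + \frac{1}{2}] = \frac{5 u^{2} \cos{\left(3 u \right)}}{3} - \frac{u \cos{\left(3 u \right)}}{3} - \frac{2 \cos{\left(3 u \right)}}{3} = G'(u).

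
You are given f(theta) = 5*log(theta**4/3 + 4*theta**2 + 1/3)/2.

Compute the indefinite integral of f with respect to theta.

F(theta) = 5*(theta*log(theta**4/3 + 4*theta**2 + 1/3) - 4*theta + 2*sqrt(6 - sqrt(35))*atan(theta/sqrt(6 - sqrt(35))) + 2*sqrt(sqrt(35) + 6)*atan(theta/sqrt(sqrt(35) + 6)))/2 + C

An antiderivative F(theta) passes only if d/dtheta[F] lands on f(theta) exactly.
Check: d/dtheta[5*(theta*log(theta**4/3 + 4*theta**2 + 1/3) - 4*theta + 2*sqrt(6 - sqrt(35))*atan(theta/sqrt(6 - sqrt(35))) + 2*sqrt(sqrt(35) + 6)*atan(theta/sqrt(sqrt(35) + 6)))/2] = 5*log(theta**4/3 + 4*theta**2 + 1/3)/2 = f(theta).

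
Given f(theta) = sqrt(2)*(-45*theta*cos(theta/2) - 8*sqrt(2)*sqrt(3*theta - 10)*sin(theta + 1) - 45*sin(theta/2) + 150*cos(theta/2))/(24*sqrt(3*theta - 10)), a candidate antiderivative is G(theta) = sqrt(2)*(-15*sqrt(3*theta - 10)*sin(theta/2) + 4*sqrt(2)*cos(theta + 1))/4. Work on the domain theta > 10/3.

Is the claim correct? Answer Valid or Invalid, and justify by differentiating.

d/dtheta[G] = (-45*sqrt(2)*theta*cos(theta/2) - 16*sqrt(3*theta - 10)*sin(theta + 1) - 45*sqrt(2)*sin(theta/2) + 150*sqrt(2)*cos(theta/2))/(8*sqrt(3*theta - 10))
d/dtheta[G] - f(theta) = sqrt(2)*(-45*theta*cos(theta/2) - 8*sqrt(2)*sqrt(3*theta - 10)*sin(theta + 1) - 45*sin(theta/2) + 150*cos(theta/2))/(12*sqrt(3*theta - 10)) != 0.

Invalid: d/dtheta[G] - f = sqrt(2)*(-45*theta*cos(theta/2) - 8*sqrt(2)*sqrt(3*theta - 10)*sin(theta + 1) - 45*sin(theta/2) + 150*cos(theta/2))/(12*sqrt(3*theta - 10)), which is not 0.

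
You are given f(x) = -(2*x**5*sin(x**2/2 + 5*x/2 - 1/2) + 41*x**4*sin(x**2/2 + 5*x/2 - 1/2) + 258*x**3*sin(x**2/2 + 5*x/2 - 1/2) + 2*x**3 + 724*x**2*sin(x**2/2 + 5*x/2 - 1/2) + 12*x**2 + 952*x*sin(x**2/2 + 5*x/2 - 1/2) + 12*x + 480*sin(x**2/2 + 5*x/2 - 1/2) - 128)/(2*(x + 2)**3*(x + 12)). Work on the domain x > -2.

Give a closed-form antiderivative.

Since d/dx undoes antidifferentiation here, F'(x) = f(x) is required of F(x).
Check: d/dx[-log(x/2 + 6) + cos(x**2/2 + 5*x/2 - 1/2) - 3/(x + 2)**2] = (-2*x**5*sin(x**2/2 + 5*x/2 - 1/2) - 41*x**4*sin(x**2/2 + 5*x/2 - 1/2) - 258*x**3*sin(x**2/2 + 5*x/2 - 1/2) - 2*x**3 - 724*x**2*sin(x**2/2 + 5*x/2 - 1/2) - 12*x**2 - 952*x*sin(x**2/2 + 5*x/2 - 1/2) - 12*x - 480*sin(x**2/2 + 5*x/2 - 1/2) + 128)/(2*x**4 + 36*x**3 + 168*x**2 + 304*x + 192), which equals f(x).

An antiderivative is F(x) = -log(x/2 + 6) + cos(x**2/2 + 5*x/2 - 1/2) - 3/(x + 2)**2.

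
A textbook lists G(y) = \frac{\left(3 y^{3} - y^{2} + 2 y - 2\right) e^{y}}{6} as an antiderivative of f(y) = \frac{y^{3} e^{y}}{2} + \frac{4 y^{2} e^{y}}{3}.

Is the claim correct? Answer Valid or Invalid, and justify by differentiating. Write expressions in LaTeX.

d/dy[G] = \frac{y^{3} e^{y}}{2} + \frac{4 y^{2} e^{y}}{3}
This equals f(y) exactly, so the claim holds.

Valid - the claim checks out under differentiation.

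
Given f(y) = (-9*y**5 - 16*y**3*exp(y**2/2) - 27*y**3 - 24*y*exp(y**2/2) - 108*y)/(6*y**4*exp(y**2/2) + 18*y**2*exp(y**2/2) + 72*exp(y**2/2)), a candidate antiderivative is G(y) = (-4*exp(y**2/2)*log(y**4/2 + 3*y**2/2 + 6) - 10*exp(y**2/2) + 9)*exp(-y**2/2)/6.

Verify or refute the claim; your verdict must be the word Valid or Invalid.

Valid. The derivative of G reproduces f.

d/dy[G] = (-9*y**5 - 16*y**3*exp(y**2/2) - 27*y**3 - 24*y*exp(y**2/2) - 108*y)/(6*y**4*exp(y**2/2) + 18*y**2*exp(y**2/2) + 72*exp(y**2/2))
This equals f(y) exactly, so the claim holds.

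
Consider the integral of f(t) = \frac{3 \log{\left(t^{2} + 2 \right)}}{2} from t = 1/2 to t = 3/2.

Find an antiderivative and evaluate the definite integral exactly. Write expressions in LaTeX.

Antiderivative: F(t) = \frac{3 \left(t \log{\left(t^{2} + 2 \right)} - 2 t + 2 \sqrt{2} \operatorname{atan}{\left(\frac{\sqrt{2} t}{2} \right)}\right)}{2}; value = -3 - 3 \sqrt{2} \operatorname{atan}{\left(\frac{\sqrt{2}}{4} \right)} - \frac{3 \log{\left(\frac{9}{4} \right)}}{4} + \frac{9 \log{\left(\frac{17}{4} \right)}}{4} + 3 \sqrt{2} \operatorname{atan}{\left(\frac{3 \sqrt{2}}{4} \right)}

Since d/dt undoes antidifferentiation here, F'(t) = f(t) is required of F(t).
F(t) = \frac{3 \left(t \log{\left(t^{2} + 2 \right)} - 2 t + 2 \sqrt{2} \operatorname{atan}{\left(\frac{\sqrt{2} t}{2} \right)}\right)}{2} is an antiderivative of f.
Check: d/dt[\frac{3 \left(t \log{\left(t^{2} + 2 \right)} - 2 t + 2 \sqrt{2} \operatorname{atan}{\left(\frac{\sqrt{2} t}{2} \right)}\right)}{2}] = \frac{3 \log{\left(t^{2} + 2 \right)}}{2} = f(t).
F(3/2) = - \frac{9}{2} + \frac{9 \log{\left(\frac{17}{4} \right)}}{4} + 3 \sqrt{2} \operatorname{atan}{\left(\frac{3 \sqrt{2}}{4} \right)}; F(1/2) = - \frac{3}{2} + \frac{3 \log{\left(\frac{9}{4} \right)}}{4} + 3 \sqrt{2} \operatorname{atan}{\left(\frac{\sqrt{2}}{4} \right)}.
Integral = F(3/2) - F(1/2) = -3 - 3 \sqrt{2} \operatorname{atan}{\left(\frac{\sqrt{2}}{4} \right)} - \frac{3 \log{\left(\frac{9}{4} \right)}}{4} + \frac{9 \log{\left(\frac{17}{4} \right)}}{4} + 3 \sqrt{2} \operatorname{atan}{\left(\frac{3 \sqrt{2}}{4} \right)}.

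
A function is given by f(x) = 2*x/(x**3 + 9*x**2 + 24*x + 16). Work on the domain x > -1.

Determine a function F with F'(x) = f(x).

The denominator factors as (x + 1)*(x + 4)**2; partial fractions split f into directly integrable pieces: 2/(9*(x + 4)) + 8/(3*(x + 4)**2) - 2/(9*(x + 1)).
Check: d/dx[(-2*x*log(x + 1) + 2*x*log(x + 4) - 8*log(x + 1) + 8*log(x + 4) - 24)/(9*x + 36)] = 2*x/(x**3 + 9*x**2 + 24*x + 16) = f(x).

An antiderivative is F(x) = (-2*x*log(x + 1) + 2*x*log(x + 4) - 8*log(x + 1) + 8*log(x + 4) - 24)/(9*x + 36).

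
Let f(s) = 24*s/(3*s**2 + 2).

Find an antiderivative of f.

f matches the chain-rule pattern g'(h)*h' with inner function h(s) = 3*s**2 + 2; substituting u = h(s) collapses the integral.
Check: d/ds[4*log(3*s**2 + 2)] = 24*s/(3*s**2 + 2) = f(s).

An antiderivative is F(s) = 4*log(3*s**2 + 2).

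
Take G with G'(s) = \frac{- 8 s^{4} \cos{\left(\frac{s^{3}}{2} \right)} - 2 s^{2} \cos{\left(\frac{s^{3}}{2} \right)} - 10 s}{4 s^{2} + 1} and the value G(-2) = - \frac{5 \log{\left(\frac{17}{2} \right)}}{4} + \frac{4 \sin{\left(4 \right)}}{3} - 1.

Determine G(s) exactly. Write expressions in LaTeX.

G(s) = - \frac{5 \log{\left(2 s^{2} + \frac{1}{2} \right)}}{4} - \frac{4 \sin{\left(\frac{s^{3}}{2} \right)}}{3} - 1

Differentiate the proposed G(s) back; it has to land on the given G'(s).
A general antiderivative is - \frac{5 \log{\left(2 s^{2} + \frac{1}{2} \right)}}{4} - \frac{4 \sin{\left(\frac{s^{3}}{2} \right)}}{3} + C.
The condition gives C = - \frac{5 \log{\left(\frac{17}{2} \right)}}{4} + \frac{4 \sin{\left(4 \right)}}{3} - 1 - (- \frac{5 \log{\left(\frac{17}{2} \right)}}{4} + \frac{4 \sin{\left(4 \right)}}{3}) = -1.
So G(s) = - \frac{5 \log{\left(2 s^{2} + \frac{1}{2} \right)}}{4} - \frac{4 \sin{\left(\frac{s^{3}}{2} \right)}}{3} - 1.
Check: d/ds[- \frac{5 \log{\left(2 s^{2} + \frac{1}{2} \right)}}{4} - \frac{4 \sin{\left(\frac{s^{3}}{2} \right)}}{3} - 1] = \frac{- 8 s^{4} \cos{\left(\frac{s^{3}}{2} \right)} - 2 s^{2} \cos{\left(\frac{s^{3}}{2} \right)} - 10 s}{4 s^{2} + 1} = G'(s).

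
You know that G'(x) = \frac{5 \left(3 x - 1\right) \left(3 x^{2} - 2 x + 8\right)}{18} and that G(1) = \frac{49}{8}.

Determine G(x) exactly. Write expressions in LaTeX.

G'(x) matches the chain-rule pattern g'(h)*h' with inner function h(x) = \frac{x^{2}}{2} - \frac{x}{3} + \frac{4}{3}; substituting u = h(x) collapses the integral.
A general antiderivative is \frac{5 \left(\frac{x^{2}}{2} - \frac{x}{3} + \frac{4}{3}\right)^{2}}{2} + C.
The condition gives C = \frac{49}{8} - (\frac{45}{8}) = \frac{1}{2}.
So G(x) = \frac{45 x^{4} - 60 x^{3} + 260 x^{2} - 160 x + 356}{72}.
Check: d/dx[\frac{45 x^{4} - 60 x^{3} + 260 x^{2} - 160 x + 356}{72}] = \frac{5 x^{3}}{2} - \frac{5 x^{2}}{2} + \frac{65 x}{9} - \frac{20}{9}, which equals G'(x).

G(x) = \frac{45 x^{4} - 60 x^{3} + 260 x^{2} - 160 x + 356}{72}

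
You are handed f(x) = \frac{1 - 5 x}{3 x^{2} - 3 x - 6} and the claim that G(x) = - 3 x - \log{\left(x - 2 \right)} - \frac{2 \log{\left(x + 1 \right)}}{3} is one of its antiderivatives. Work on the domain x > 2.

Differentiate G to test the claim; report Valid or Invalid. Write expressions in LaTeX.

Invalid: d/dx[G] - f = -3, which is not 0.

d/dx[G] = \frac{- 9 x^{2} + 4 x + 19}{3 x^{2} - 3 x - 6}
d/dx[G] - f(x) = -3 != 0.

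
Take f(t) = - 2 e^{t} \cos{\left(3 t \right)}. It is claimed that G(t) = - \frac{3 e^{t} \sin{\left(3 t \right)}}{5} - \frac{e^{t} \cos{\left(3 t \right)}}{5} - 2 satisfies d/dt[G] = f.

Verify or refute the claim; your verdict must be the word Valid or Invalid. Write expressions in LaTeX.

Valid - differentiating G returns exactly f.

d/dt[G] = - 2 e^{t} \cos{\left(3 t \right)}
This equals f(t) exactly, so the claim holds.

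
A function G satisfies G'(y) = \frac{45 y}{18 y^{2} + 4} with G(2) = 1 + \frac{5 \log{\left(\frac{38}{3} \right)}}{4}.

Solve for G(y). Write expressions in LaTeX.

G(y) = \frac{5 \log{\left(3 y^{2} + \frac{2}{3} \right)}}{4} + 1

G'(y) matches the chain-rule pattern g'(h)*h' with inner function h(y) = 3 y^{2} + \frac{2}{3}; substituting u = h(y) collapses the integral.
A general antiderivative is \frac{5 \log{\left(3 y^{2} + \frac{2}{3} \right)}}{4} + C.
The condition gives C = 1 + \frac{5 \log{\left(\frac{38}{3} \right)}}{4} - (\frac{5 \log{\left(\frac{38}{3} \right)}}{4}) = 1.
So G(y) = \frac{5 \log{\left(3 y^{2} + \frac{2}{3} \right)}}{4} + 1.
Check: d/dy[\frac{5 \log{\left(3 y^{2} + \frac{2}{3} \right)}}{4} + 1] = \frac{45 y}{18 y^{2} + 4} = G'(y).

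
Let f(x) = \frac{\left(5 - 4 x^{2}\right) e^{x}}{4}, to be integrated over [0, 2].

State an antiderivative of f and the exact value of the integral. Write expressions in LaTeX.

Recognize the product-rule pattern: f = u'v + uv' with u = - x^{2} + 2 x - \frac{3}{4}, v = e^{x}, so integration by parts undoes it.
F(x) = - \frac{\left(2 x - 3\right) \left(2 x - 1\right) e^{x}}{4} is an antiderivative of f.
Check: d/dx[- \frac{\left(2 x - 3\right) \left(2 x - 1\right) e^{x}}{4}] = - x^{2} e^{x} + \frac{5 e^{x}}{4}, which equals f(x).
F(2) = - \frac{3 e^{2}}{4}; F(0) = - \frac{3}{4}.
Integral = F(2) - F(0) = \frac{3}{4} - \frac{3 e^{2}}{4}.

Antiderivative: F(x) = - \frac{\left(2 x - 3\right) \left(2 x - 1\right) e^{x}}{4}; value = \frac{3}{4} - \frac{3 e^{2}}{4}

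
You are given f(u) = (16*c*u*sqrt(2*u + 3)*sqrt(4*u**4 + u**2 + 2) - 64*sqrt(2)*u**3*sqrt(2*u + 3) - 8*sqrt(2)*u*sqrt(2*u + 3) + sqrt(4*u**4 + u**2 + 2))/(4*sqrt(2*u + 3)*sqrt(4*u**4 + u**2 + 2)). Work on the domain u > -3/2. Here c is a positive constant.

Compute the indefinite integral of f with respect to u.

For F(u) to be correct the identity F'(u) - f(u) = 0 must hold.
Check: d/du[2*c*u**2 + sqrt(2*u + 3)/4 - 4*sqrt(2*u**4 + u**2/2 + 1)] = (16*c*u*sqrt(2*u + 3)*sqrt(4*u**4 + u**2 + 2) - 64*sqrt(2)*u**3*sqrt(2*u + 3) - 8*sqrt(2)*u*sqrt(2*u + 3) + sqrt(4*u**4 + u**2 + 2))/(4*sqrt(2*u + 3)*sqrt(4*u**4 + u**2 + 2)) = f(u).

F(u) = 2*c*u**2 + sqrt(2*u + 3)/4 - 4*sqrt(2*u**4 + u**2/2 + 1) + C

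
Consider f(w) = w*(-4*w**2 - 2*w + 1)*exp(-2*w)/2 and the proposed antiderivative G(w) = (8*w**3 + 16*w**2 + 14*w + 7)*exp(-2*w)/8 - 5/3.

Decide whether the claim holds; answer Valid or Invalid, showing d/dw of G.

Valid - differentiating G returns exactly f.

d/dw[G] = (-4*w**3 - 2*w**2 + w)*exp(-2*w)/2
This equals f(w) exactly, so the claim holds.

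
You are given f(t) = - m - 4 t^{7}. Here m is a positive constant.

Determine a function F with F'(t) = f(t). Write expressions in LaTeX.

An antiderivative F(t) passes only if d/dt[F] lands on f(t) exactly.
Check: d/dt[- m t - \frac{t^{8}}{2}] = - m - 4 t^{7} = f(t).

An antiderivative is F(t) = - m t - \frac{t^{8}}{2}.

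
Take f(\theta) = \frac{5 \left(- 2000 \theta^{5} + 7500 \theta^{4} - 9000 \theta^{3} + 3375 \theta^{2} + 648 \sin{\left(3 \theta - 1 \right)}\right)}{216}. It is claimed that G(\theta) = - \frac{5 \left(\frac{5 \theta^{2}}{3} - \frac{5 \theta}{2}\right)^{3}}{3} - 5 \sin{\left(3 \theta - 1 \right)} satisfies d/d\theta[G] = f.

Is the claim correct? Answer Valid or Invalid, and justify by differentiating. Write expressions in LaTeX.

Invalid: d/d\theta[G] - f = - 15 \sin{\left(3 \theta - 1 \right)} - 15 \cos{\left(3 \theta - 1 \right)}, which is not 0.

d/d\theta[G] = - \frac{1250 \theta^{5}}{27} + \frac{3125 \theta^{4}}{18} - \frac{625 \theta^{3}}{3} + \frac{625 \theta^{2}}{8} - 15 \cos{\left(3 \theta - 1 \right)}
d/d\theta[G] - f(\theta) = - 15 \sin{\left(3 \theta - 1 \right)} - 15 \cos{\left(3 \theta - 1 \right)} != 0.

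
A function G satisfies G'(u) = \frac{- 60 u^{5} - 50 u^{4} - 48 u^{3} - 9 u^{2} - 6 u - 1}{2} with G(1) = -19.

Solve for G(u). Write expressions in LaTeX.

G(u) = - \frac{10 u^{6} + 10 u^{5} + 12 u^{4} + 3 u^{3} + 3 u^{2} + u - 1}{2}

Recognize the product-rule pattern: G'(u) = v'r + vr' with v = 5 u^{3} + u + \frac{1}{2}, r = - u^{3} - u^{2} - u, so integration by parts undoes it.
A general antiderivative is \left(- u^{3} - u^{2} - u\right) \left(5 u^{3} + u + \frac{1}{2}\right) + C.
The condition gives C = -19 - (- \frac{39}{2}) = \frac{1}{2}.
So G(u) = - \frac{10 u^{6} + 10 u^{5} + 12 u^{4} + 3 u^{3} + 3 u^{2} + u - 1}{2}.
Check: d/du[- \frac{10 u^{6} + 10 u^{5} + 12 u^{4} + 3 u^{3} + 3 u^{2} + u - 1}{2}] = - 30 u^{5} - 25 u^{4} - 24 u^{3} - \frac{9 u^{2}}{2} - 3 u - \frac{1}{2}, which equals G'(u).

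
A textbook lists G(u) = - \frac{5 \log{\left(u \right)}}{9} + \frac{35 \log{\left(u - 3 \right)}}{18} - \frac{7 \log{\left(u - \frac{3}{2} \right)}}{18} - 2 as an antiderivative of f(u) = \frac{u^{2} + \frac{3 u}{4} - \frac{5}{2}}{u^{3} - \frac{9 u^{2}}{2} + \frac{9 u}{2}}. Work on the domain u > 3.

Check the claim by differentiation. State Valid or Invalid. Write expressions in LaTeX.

Valid - the claim checks out under differentiation.

d/du[G] = \frac{4 u^{2} + 3 u - 10}{4 u^{3} - 18 u^{2} + 18 u}
This equals f(u) exactly, so the claim holds.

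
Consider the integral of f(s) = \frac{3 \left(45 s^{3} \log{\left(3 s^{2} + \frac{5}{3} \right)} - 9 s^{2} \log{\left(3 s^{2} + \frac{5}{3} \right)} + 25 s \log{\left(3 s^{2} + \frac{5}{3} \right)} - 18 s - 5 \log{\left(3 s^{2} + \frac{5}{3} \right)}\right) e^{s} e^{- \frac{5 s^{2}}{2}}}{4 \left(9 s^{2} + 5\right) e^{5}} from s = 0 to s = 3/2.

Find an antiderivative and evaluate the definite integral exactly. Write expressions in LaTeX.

Antiderivative: F(s) = - \frac{3 e^{- \frac{5 s^{2}}{2} + s - 5} \log{\left(3 s^{2} + \frac{5}{3} \right)}}{4}; value = - \frac{3 \log{\left(\frac{101}{12} \right)}}{4 e^{\frac{73}{8}}} + \frac{3 \log{\left(\frac{5}{3} \right)}}{4 e^{5}}

Recognize the product-rule pattern: f = u'v + uv' with u = - \frac{3 e^{- \frac{5 s^{2}}{2} + s - 5}}{4}, v = \log{\left(3 s^{2} + \frac{5}{3} \right)}, so integration by parts undoes it.
F(s) = - \frac{3 e^{- \frac{5 s^{2}}{2} + s - 5} \log{\left(3 s^{2} + \frac{5}{3} \right)}}{4} is an antiderivative of f.
Check: d/ds[- \frac{3 e^{- \frac{5 s^{2}}{2} + s - 5} \log{\left(3 s^{2} + \frac{5}{3} \right)}}{4}] = \frac{135 s^{3} \log{\left(3 s^{2} + \frac{5}{3} \right)} - 27 s^{2} \log{\left(3 s^{2} + \frac{5}{3} \right)} + 75 s \log{\left(3 s^{2} + \frac{5}{3} \right)} - 54 s - 15 \log{\left(3 s^{2} + \frac{5}{3} \right)}}{36 s^{2} e^{5} e^{- s} e^{\frac{5 s^{2}}{2}} + 20 e^{5} e^{- s} e^{\frac{5 s^{2}}{2}}}, which equals f(s).
F(3/2) = - \frac{3 \log{\left(\frac{101}{12} \right)}}{4 e^{\frac{73}{8}}}; F(0) = - \frac{3 \log{\left(\frac{5}{3} \right)}}{4 e^{5}}.
Integral = F(3/2) - F(0) = - \frac{3 \log{\left(\frac{101}{12} \right)}}{4 e^{\frac{73}{8}}} + \frac{3 \log{\left(\frac{5}{3} \right)}}{4 e^{5}}.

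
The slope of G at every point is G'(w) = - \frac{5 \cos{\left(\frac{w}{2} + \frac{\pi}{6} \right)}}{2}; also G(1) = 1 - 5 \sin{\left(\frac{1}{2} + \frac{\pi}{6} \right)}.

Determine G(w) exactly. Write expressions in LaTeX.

Whatever form G(w) takes, its d/dw must return the stated G'(w).
A general antiderivative is - 5 \sin{\left(\frac{w}{2} + \frac{\pi}{6} \right)} + C.
The condition gives C = 1 - 5 \sin{\left(\frac{1}{2} + \frac{\pi}{6} \right)} - (- 5 \sin{\left(\frac{1}{2} + \frac{\pi}{6} \right)}) = 1.
So G(w) = 1 - 5 \sin{\left(\frac{w}{2} + \frac{\pi}{6} \right)}.
Check: d/dw[1 - 5 \sin{\left(\frac{w}{2} + \frac{\pi}{6} \right)}] = - \frac{5 \cos{\left(\frac{w}{2} + \frac{\pi}{6} \right)}}{2} = G'(w).

G(w) = 1 - 5 \sin{\left(\frac{w}{2} + \frac{\pi}{6} \right)}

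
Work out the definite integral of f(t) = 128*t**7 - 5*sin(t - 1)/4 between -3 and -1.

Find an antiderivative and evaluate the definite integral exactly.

Integrate term by term and add the pieces.
F(t) = (64*t**8 + 5*cos(t - 1))/4 is an antiderivative of f.
Check: d/dt[(64*t**8 + 5*cos(t - 1))/4] = 128*t**7 - 5*sin(t - 1)/4 = f(t).
F(-1) = 5*cos(2)/4 + 16; F(-3) = 5*cos(4)/4 + 104976.
Integral = F(-1) - F(-3) = -104960 + 5*cos(2)/4 - 5*cos(4)/4.

Antiderivative: F(t) = (64*t**8 + 5*cos(t - 1))/4; value = -104960 + 5*cos(2)/4 - 5*cos(4)/4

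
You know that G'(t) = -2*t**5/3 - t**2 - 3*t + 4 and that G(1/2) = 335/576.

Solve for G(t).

G(t) = -t**6/9 - t**3/3 - 3*t**2/2 + 4*t - 1

The integrand splits into summands that can be handled one at a time.
A general antiderivative is -t**6/9 - t**3/3 - 3*t**2/2 + 4*t + C.
The condition gives C = 335/576 - (911/576) = -1.
So G(t) = -t**6/9 - t**3/3 - 3*t**2/2 + 4*t - 1.
Check: d/dt[-t**6/9 - t**3/3 - 3*t**2/2 + 4*t - 1] = -2*t**5/3 - t**2 - 3*t + 4 = G'(t).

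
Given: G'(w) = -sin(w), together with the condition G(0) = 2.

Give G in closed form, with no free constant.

G(w) = cos(w) + 1

Recover the given G'(w) by differentiating a candidate G(w); any mismatch rules it out.
A general antiderivative is cos(w) + C.
The condition gives C = 2 - (1) = 1.
So G(w) = cos(w) + 1.
Check: d/dw[cos(w) + 1] = -sin(w) = G'(w).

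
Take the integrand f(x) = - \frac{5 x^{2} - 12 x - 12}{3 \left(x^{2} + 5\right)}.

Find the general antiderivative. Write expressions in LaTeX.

F(x) = - \frac{5 x}{3} + 2 \log{\left(x^{2} + 5 \right)} + \frac{37 \sqrt{5} \operatorname{atan}{\left(\frac{\sqrt{5} x}{5} \right)}}{15} + C

For F(x) to be correct the identity F'(x) - f(x) = 0 must hold.
Check: d/dx[- \frac{5 x}{3} + 2 \log{\left(x^{2} + 5 \right)} + \frac{37 \sqrt{5} \operatorname{atan}{\left(\frac{\sqrt{5} x}{5} \right)}}{15}] = \frac{- 5 x^{2} + 12 x + 12}{3 x^{2} + 15}, which equals f(x).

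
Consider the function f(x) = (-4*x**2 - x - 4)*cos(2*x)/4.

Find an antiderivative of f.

Check any antiderivative F(x) by computing F'(x) and comparing it with f(x).
Check: d/dx[-(8*x**2*sin(2*x) + 2*x*sin(2*x) + 8*x*cos(2*x) + 4*sin(2*x) + cos(2*x))/16] = -x**2*cos(2*x) - x*cos(2*x)/4 - cos(2*x), which equals f(x).

An antiderivative is F(x) = -(8*x**2*sin(2*x) + 2*x*sin(2*x) + 8*x*cos(2*x) + 4*sin(2*x) + cos(2*x))/16.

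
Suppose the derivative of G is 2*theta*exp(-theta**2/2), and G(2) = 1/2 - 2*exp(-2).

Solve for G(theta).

G(theta) = (exp(theta**2/2) - 4)*exp(-theta**2/2)/2

The substitution u = -theta**2/2 works: G'(theta) is exactly (dG/du)*(du/dtheta) for that inner function.
A general antiderivative is -2*exp(-theta**2/2) + C.
The condition gives C = 1/2 - 2*exp(-2) - (-2*exp(-2)) = 1/2.
So G(theta) = (exp(theta**2/2) - 4)*exp(-theta**2/2)/2.
Check: d/dtheta[(exp(theta**2/2) - 4)*exp(-theta**2/2)/2] = 2*theta*exp(-theta**2/2) = G'(theta).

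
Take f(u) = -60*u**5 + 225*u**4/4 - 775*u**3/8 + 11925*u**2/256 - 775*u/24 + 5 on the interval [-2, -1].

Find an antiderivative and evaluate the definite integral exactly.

Antiderivative: F(u) = -10*u**6 + 45*u**5/4 - 775*u**4/32 + 3975*u**3/256 - 775*u**2/48 + 5*u; value = 385065/256

f matches the chain-rule pattern g'(h)*h' with inner function h(u) = 2*u**2 - 3*u/4 + 4/3; substituting w = h(u) collapses the integral.
F(u) = -10*u**6 + 45*u**5/4 - 775*u**4/32 + 3975*u**3/256 - 775*u**2/48 + 5*u is an antiderivative of f.
Check: d/du[-10*u**6 + 45*u**5/4 - 775*u**4/32 + 3975*u**3/256 - 775*u**2/48 + 5*u] = -60*u**5 + 225*u**4/4 - 775*u**3/8 + 11925*u**2/256 - 775*u/24 + 5 = f(u).
F(-1) = -63085/768; F(-2) = -152285/96.
Integral = F(-1) - F(-2) = 385065/256.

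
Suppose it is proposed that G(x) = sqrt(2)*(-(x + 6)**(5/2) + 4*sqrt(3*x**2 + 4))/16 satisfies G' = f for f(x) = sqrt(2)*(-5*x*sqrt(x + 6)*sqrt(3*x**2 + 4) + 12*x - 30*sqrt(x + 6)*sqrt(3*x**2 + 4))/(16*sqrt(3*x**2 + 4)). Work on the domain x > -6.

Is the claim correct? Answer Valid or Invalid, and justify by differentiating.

Invalid: d/dx[G] - f = sqrt(2)*(5*x*sqrt(x + 6) + 30*sqrt(x + 6))/32, which is not 0.

d/dx[G] = (-5*sqrt(2)*x*sqrt(x + 6)*sqrt(3*x**2 + 4) + 24*sqrt(2)*x - 30*sqrt(2)*sqrt(x + 6)*sqrt(3*x**2 + 4))/(32*sqrt(3*x**2 + 4))
d/dx[G] - f(x) = sqrt(2)*(5*x*sqrt(x + 6) + 30*sqrt(x + 6))/32 != 0.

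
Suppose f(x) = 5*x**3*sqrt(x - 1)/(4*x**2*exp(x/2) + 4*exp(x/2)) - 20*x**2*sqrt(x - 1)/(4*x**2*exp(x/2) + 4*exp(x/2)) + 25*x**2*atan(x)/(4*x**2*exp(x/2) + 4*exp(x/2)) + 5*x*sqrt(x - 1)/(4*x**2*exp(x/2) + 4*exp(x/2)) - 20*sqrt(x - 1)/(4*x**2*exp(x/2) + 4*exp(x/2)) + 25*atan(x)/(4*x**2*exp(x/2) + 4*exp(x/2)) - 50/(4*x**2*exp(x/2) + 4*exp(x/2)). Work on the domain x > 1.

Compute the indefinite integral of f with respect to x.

Recognize the product-rule pattern: f = u'v + uv' with u = -5*(x - 1)**(3/2)/2 - 25*atan(x)/2, v = exp(-x/2), so integration by parts undoes it.
Check: d/dx[-5*(x*sqrt(x - 1) - sqrt(x - 1) + 5*atan(x))*exp(-x/2)/2] = (5*x**4 - 25*x**3 + 25*x**2*sqrt(x - 1)*atan(x) + 25*x**2 - 25*x + 25*sqrt(x - 1)*atan(x) - 50*sqrt(x - 1) + 20)/(4*x**2*sqrt(x - 1)*exp(x/2) + 4*sqrt(x - 1)*exp(x/2)), which equals f(x).

F(x) = -5*(x*sqrt(x - 1) - sqrt(x - 1) + 5*atan(x))*exp(-x/2)/2 + C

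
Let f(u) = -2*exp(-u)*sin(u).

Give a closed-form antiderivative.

For F(u) to be correct the identity F'(u) - f(u) = 0 must hold.
Check: d/du[(sin(u) + cos(u))*exp(-u)] = -2*exp(-u)*sin(u) = f(u).

An antiderivative is F(u) = (sin(u) + cos(u))*exp(-u).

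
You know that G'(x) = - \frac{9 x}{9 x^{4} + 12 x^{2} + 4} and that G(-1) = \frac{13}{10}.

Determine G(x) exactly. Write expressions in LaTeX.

G(x) = \frac{6 x^{2} + 7}{6 x^{2} + 4}

G'(x) matches the chain-rule pattern g'(h)*h' with inner function h(x) = 3 x^{2} + 2; substituting u = h(x) collapses the integral.
A general antiderivative is \frac{3}{2 \left(3 x^{2} + 2\right)} + C.
The condition gives C = \frac{13}{10} - (\frac{3}{10}) = 1.
So G(x) = \frac{6 x^{2} + 7}{6 x^{2} + 4}.
Check: d/dx[\frac{6 x^{2} + 7}{6 x^{2} + 4}] = - \frac{9 x}{9 x^{4} + 12 x^{2} + 4} = G'(x).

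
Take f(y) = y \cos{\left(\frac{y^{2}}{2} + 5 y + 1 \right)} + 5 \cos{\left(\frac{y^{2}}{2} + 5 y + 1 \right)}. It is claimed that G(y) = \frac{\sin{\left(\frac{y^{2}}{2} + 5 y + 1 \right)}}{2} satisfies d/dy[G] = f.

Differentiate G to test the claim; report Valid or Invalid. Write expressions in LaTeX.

Invalid: d/dy[G] - f = - \frac{y \cos{\left(\frac{y^{2}}{2} + 5 y + 1 \right)}}{2} - \frac{5 \cos{\left(\frac{y^{2}}{2} + 5 y + 1 \right)}}{2}, which is not 0.

d/dy[G] = \frac{y \cos{\left(\frac{y^{2}}{2} + 5 y + 1 \right)}}{2} + \frac{5 \cos{\left(\frac{y^{2}}{2} + 5 y + 1 \right)}}{2}
d/dy[G] - f(y) = - \frac{y \cos{\left(\frac{y^{2}}{2} + 5 y + 1 \right)}}{2} - \frac{5 \cos{\left(\frac{y^{2}}{2} + 5 y + 1 \right)}}{2} != 0.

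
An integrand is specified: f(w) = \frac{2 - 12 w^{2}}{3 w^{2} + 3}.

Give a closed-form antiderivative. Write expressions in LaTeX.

Since d/dw undoes antidifferentiation here, F'(w) = f(w) is required of F(w).
Check: d/dw[- 4 w + \frac{14 \operatorname{atan}{\left(w \right)}}{3}] = \frac{2 - 12 w^{2}}{3 w^{2} + 3} = f(w).

An antiderivative is F(w) = - 4 w + \frac{14 \operatorname{atan}{\left(w \right)}}{3}.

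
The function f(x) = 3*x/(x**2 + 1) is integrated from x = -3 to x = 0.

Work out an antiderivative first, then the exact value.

The substitution u = 3*x**2 + 3 works: f is exactly (dF/du)*(du/dx) for that inner function.
F(x) = 3*log(3*x**2 + 3)/2 is an antiderivative of f.
Check: d/dx[3*log(3*x**2 + 3)/2] = 3*x/(x**2 + 1) = f(x).
F(0) = 3*log(3)/2; F(-3) = 3*log(30)/2.
Integral = F(0) - F(-3) = -3*log(30)/2 + 3*log(3)/2.

Antiderivative: F(x) = 3*log(3*x**2 + 3)/2; value = -3*log(30)/2 + 3*log(3)/2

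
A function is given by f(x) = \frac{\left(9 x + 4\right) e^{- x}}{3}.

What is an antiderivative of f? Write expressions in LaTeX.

f has the shape u'v + uv' for u = - 3 x - \frac{13}{3} and v = e^{- x} — it is the derivative of the product u*v.
Check: d/dx[\frac{\left(- 9 x - 13\right) e^{- x}}{3}] = \frac{\left(9 x + 4\right) e^{- x}}{3} = f(x).

An antiderivative is F(x) = \frac{\left(- 9 x - 13\right) e^{- x}}{3}.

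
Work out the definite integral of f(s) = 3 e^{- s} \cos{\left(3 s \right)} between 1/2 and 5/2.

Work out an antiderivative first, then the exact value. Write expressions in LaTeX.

Antiderivative: F(s) = - \frac{3 \left(- 3 \sin{\left(3 s \right)} + \cos{\left(3 s \right)}\right) e^{- s}}{10}; value = - \frac{9 \sin{\left(\frac{3}{2} \right)}}{10 e^{\frac{1}{2}}} - \frac{3 \cos{\left(\frac{15}{2} \right)}}{10 e^{\frac{5}{2}}} + \frac{3 \cos{\left(\frac{3}{2} \right)}}{10 e^{\frac{1}{2}}} + \frac{9 \sin{\left(\frac{15}{2} \right)}}{10 e^{\frac{5}{2}}}

A candidate is checked by its d/ds: the result must match f(s).
F(s) = - \frac{3 \left(- 3 \sin{\left(3 s \right)} + \cos{\left(3 s \right)}\right) e^{- s}}{10} is an antiderivative of f.
Check: d/ds[- \frac{3 \left(- 3 \sin{\left(3 s \right)} + \cos{\left(3 s \right)}\right) e^{- s}}{10}] = 3 e^{- s} \cos{\left(3 s \right)} = f(s).
F(5/2) = - \frac{3 \cos{\left(\frac{15}{2} \right)}}{10 e^{\frac{5}{2}}} + \frac{9 \sin{\left(\frac{15}{2} \right)}}{10 e^{\frac{5}{2}}}; F(1/2) = - \frac{3 \cos{\left(\frac{3}{2} \right)}}{10 e^{\frac{1}{2}}} + \frac{9 \sin{\left(\frac{3}{2} \right)}}{10 e^{\frac{1}{2}}}.
Integral = F(5/2) - F(1/2) = - \frac{9 \sin{\left(\frac{3}{2} \right)}}{10 e^{\frac{1}{2}}} - \frac{3 \cos{\left(\frac{15}{2} \right)}}{10 e^{\frac{5}{2}}} + \frac{3 \cos{\left(\frac{3}{2} \right)}}{10 e^{\frac{1}{2}}} + \frac{9 \sin{\left(\frac{15}{2} \right)}}{10 e^{\frac{5}{2}}}.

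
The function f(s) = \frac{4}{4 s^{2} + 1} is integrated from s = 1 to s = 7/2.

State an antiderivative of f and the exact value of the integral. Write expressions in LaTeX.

Recover f(s) by differentiating a candidate F(s); any mismatch rules it out.
F(s) = 2 \operatorname{atan}{\left(2 s \right)} is an antiderivative of f.
Check: d/ds[2 \operatorname{atan}{\left(2 s \right)}] = \frac{4}{4 s^{2} + 1} = f(s).
F(7/2) = 2 \operatorname{atan}{\left(7 \right)}; F(1) = 2 \operatorname{atan}{\left(2 \right)}.
Integral = F(7/2) - F(1) = - 2 \operatorname{atan}{\left(2 \right)} + 2 \operatorname{atan}{\left(7 \right)}.

Antiderivative: F(s) = 2 \operatorname{atan}{\left(2 s \right)}; value = - 2 \operatorname{atan}{\left(2 \right)} + 2 \operatorname{atan}{\left(7 \right)}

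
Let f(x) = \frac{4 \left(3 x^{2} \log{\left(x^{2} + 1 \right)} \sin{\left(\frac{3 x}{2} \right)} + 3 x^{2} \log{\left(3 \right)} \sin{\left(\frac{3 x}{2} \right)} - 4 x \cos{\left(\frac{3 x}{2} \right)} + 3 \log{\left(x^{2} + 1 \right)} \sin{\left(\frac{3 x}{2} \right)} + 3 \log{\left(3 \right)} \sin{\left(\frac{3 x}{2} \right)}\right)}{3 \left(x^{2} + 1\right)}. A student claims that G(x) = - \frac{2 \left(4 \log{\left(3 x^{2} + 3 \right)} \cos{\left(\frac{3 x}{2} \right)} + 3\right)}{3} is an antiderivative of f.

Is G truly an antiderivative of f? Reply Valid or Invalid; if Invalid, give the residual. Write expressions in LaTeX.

d/dx[G] = \frac{12 x^{2} \log{\left(x^{2} + 1 \right)} \sin{\left(\frac{3 x}{2} \right)} + 12 x^{2} \log{\left(3 \right)} \sin{\left(\frac{3 x}{2} \right)} - 16 x \cos{\left(\frac{3 x}{2} \right)} + 12 \log{\left(x^{2} + 1 \right)} \sin{\left(\frac{3 x}{2} \right)} + 12 \log{\left(3 \right)} \sin{\left(\frac{3 x}{2} \right)}}{3 x^{2} + 3}
This equals f(x) exactly, so the claim holds.

Valid. The derivative of G reproduces f.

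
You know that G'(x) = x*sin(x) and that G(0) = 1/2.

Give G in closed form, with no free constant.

G(x) = -x*cos(x) + sin(x) + 1/2

A candidate passes only if d/dx[G] lands on the given G'(x) exactly.
A general antiderivative is -x*cos(x) + sin(x) + C.
The condition gives C = 1/2 - (0) = 1/2.
So G(x) = -x*cos(x) + sin(x) + 1/2.
Check: d/dx[-x*cos(x) + sin(x) + 1/2] = x*sin(x) = G'(x).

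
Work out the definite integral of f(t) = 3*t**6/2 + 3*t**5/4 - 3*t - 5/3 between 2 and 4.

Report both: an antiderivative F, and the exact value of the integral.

Antiderivative: F(t) = 3*t**7/14 + t**6/8 - 3*t**2/2 - 5*t/3; value = 83288/21

The integrand splits into summands that can be handled one at a time.
F(t) = 3*t**7/14 + t**6/8 - 3*t**2/2 - 5*t/3 is an antiderivative of f.
Check: d/dt[3*t**7/14 + t**6/8 - 3*t**2/2 - 5*t/3] = 3*t**6/2 + 3*t**5/4 - 3*t - 5/3 = f(t).
F(4) = 83836/21; F(2) = 548/21.
Integral = F(4) - F(2) = 83288/21.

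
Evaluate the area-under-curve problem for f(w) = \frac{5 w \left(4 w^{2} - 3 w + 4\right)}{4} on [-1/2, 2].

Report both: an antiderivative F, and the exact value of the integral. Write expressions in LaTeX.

Antiderivative: F(w) = \frac{5 w^{4}}{4} - \frac{5 w^{3}}{4} + \frac{5 w^{2}}{2}; value = \frac{1225}{64}

A candidate is checked by its d/dw: the result must match f(w).
F(w) = \frac{5 w^{4}}{4} - \frac{5 w^{3}}{4} + \frac{5 w^{2}}{2} is an antiderivative of f.
Check: d/dw[\frac{5 w^{4}}{4} - \frac{5 w^{3}}{4} + \frac{5 w^{2}}{2}] = 5 w^{3} - \frac{15 w^{2}}{4} + 5 w, which equals f(w).
F(2) = 20; F(-1/2) = \frac{55}{64}.
Integral = F(2) - F(-1/2) = \frac{1225}{64}.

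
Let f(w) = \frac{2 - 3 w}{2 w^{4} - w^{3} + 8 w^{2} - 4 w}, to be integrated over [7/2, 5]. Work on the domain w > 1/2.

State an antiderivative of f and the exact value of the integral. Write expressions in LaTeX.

The denominator factors as w \left(2 w - 1\right) \left(w^{2} + 4\right); partial fractions split f into directly integrable pieces: \frac{13 w - 2}{34 \left(w^{2} + 4\right)} + \frac{4}{17 \left(2 w - 1\right)} - \frac{1}{2 w}.
F(w) = \frac{- 34 \log{\left(w \right)} + 8 \log{\left(w - \frac{1}{2} \right)} + 13 \log{\left(w^{2} + 4 \right)} - 2 \operatorname{atan}{\left(\frac{w}{2} \right)}}{68} is an antiderivative of f.
Check: d/dw[\frac{- 34 \log{\left(w \right)} + 8 \log{\left(w - \frac{1}{2} \right)} + 13 \log{\left(w^{2} + 4 \right)} - 2 \operatorname{atan}{\left(\frac{w}{2} \right)}}{68}] = \frac{2 - 3 w}{2 w^{4} - w^{3} + 8 w^{2} - 4 w} = f(w).
F(5) = - \frac{\log{\left(5 \right)}}{2} - \frac{\operatorname{atan}{\left(\frac{5}{2} \right)}}{34} + \frac{2 \log{\left(\frac{9}{2} \right)}}{17} + \frac{13 \log{\left(29 \right)}}{68}; F(7/2) = - \frac{\log{\left(\frac{7}{2} \right)}}{2} - \frac{\operatorname{atan}{\left(\frac{7}{4} \right)}}{34} + \frac{2 \log{\left(3 \right)}}{17} + \frac{13 \log{\left(\frac{65}{4} \right)}}{68}.
Integral = F(5) - F(7/2) = - \frac{\log{\left(5 \right)}}{2} - \frac{13 \log{\left(\frac{65}{4} \right)}}{68} - \frac{2 \log{\left(3 \right)}}{17} - \frac{\operatorname{atan}{\left(\frac{5}{2} \right)}}{34} + \frac{\operatorname{atan}{\left(\frac{7}{4} \right)}}{34} + \frac{2 \log{\left(\frac{9}{2} \right)}}{17} + \frac{\log{\left(\frac{7}{2} \right)}}{2} + \frac{13 \log{\left(29 \right)}}{68}.

Antiderivative: F(w) = \frac{- 34 \log{\left(w \right)} + 8 \log{\left(w - \frac{1}{2} \right)} + 13 \log{\left(w^{2} + 4 \right)} - 2 \operatorname{atan}{\left(\frac{w}{2} \right)}}{68}; value = - \frac{\log{\left(5 \right)}}{2} - \frac{13 \log{\left(\frac{65}{4} \right)}}{68} - \frac{2 \log{\left(3 \right)}}{17} - \frac{\operatorname{atan}{\left(\frac{5}{2} \right)}}{34} + \frac{\operatorname{atan}{\left(\frac{7}{4} \right)}}{34} + \frac{2 \log{\left(\frac{9}{2} \right)}}{17} + \frac{\log{\left(\frac{7}{2} \right)}}{2} + \frac{13 \log{\left(29 \right)}}{68}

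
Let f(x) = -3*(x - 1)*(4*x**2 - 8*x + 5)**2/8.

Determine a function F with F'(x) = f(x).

The substitution u = x**2 - 2*x + 5/4 works: f is exactly (dF/du)*(du/dx) for that inner function.
Check: d/dx[-(x**2 - 2*x + 5/4)**3] = -6*x**5 + 30*x**4 - 63*x**3 + 69*x**2 - 315*x/8 + 75/8, which equals f(x).

An antiderivative is F(x) = -(x**2 - 2*x + 5/4)**3.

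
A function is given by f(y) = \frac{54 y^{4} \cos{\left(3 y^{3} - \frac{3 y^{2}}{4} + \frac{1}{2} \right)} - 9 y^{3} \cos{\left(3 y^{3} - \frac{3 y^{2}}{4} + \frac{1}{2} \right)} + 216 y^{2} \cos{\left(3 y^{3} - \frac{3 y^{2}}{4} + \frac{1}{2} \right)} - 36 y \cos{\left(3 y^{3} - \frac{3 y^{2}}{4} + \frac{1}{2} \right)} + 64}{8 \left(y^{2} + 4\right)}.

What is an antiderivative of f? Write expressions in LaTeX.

An antiderivative is F(y) = \frac{3 \sin{\left(3 y^{3} - \frac{3 y^{2}}{4} + \frac{1}{2} \right)}}{4} + 4 \operatorname{atan}{\left(\frac{y}{2} \right)}.

An antiderivative F(y) passes only if d/dy[F] lands on f(y) exactly.
Check: d/dy[\frac{3 \sin{\left(3 y^{3} - \frac{3 y^{2}}{4} + \frac{1}{2} \right)}}{4} + 4 \operatorname{atan}{\left(\frac{y}{2} \right)}] = \frac{54 y^{4} \cos{\left(3 y^{3} - \frac{3 y^{2}}{4} + \frac{1}{2} \right)} - 9 y^{3} \cos{\left(3 y^{3} - \frac{3 y^{2}}{4} + \frac{1}{2} \right)} + 216 y^{2} \cos{\left(3 y^{3} - \frac{3 y^{2}}{4} + \frac{1}{2} \right)} - 36 y \cos{\left(3 y^{3} - \frac{3 y^{2}}{4} + \frac{1}{2} \right)} + 64}{8 y^{2} + 32}, which equals f(y).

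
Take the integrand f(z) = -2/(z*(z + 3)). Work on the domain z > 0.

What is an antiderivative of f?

Factor the denominator (z*(z + 3)) and decompose: f = 2/(3*(z + 3)) - 2/(3*z); each piece integrates to a log, atan, or power term.
Check: d/dz[-2*log(z)/3 + 2*log(z + 3)/3] = -2/(z**2 + 3*z), which equals f(z).

An antiderivative is F(z) = -2*log(z)/3 + 2*log(z + 3)/3.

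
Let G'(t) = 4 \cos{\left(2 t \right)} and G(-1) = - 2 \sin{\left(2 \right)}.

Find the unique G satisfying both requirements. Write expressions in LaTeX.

G(t) = 2 \sin{\left(2 t \right)}

A first test for any G(t): its t-derivative must equal the given G'(t).
A general antiderivative is 2 \sin{\left(2 t \right)} + C.
The condition gives C = - 2 \sin{\left(2 \right)} - (- 2 \sin{\left(2 \right)}) = 0.
So G(t) = 2 \sin{\left(2 t \right)}.
Check: d/dt[2 \sin{\left(2 t \right)}] = 4 \cos{\left(2 t \right)} = G'(t).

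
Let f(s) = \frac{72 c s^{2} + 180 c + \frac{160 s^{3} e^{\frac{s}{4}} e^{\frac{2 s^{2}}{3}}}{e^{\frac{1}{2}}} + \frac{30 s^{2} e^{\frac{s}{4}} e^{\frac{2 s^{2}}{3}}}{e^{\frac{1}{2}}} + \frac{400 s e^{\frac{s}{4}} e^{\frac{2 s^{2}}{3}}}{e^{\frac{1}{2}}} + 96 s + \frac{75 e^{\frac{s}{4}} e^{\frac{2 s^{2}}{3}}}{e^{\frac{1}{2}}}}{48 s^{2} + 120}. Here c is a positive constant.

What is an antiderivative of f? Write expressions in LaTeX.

Whatever form F(s) takes, F'(s) = f(s) is non-negotiable.
Check: d/ds[\frac{3 c s + \frac{5 e^{\frac{s}{4}} e^{\frac{2 s^{2}}{3}}}{e^{\frac{1}{2}}} + 2 \log{\left(2 s^{2} + 5 \right)}}{2}] = \frac{72 c s^{2} e^{\frac{1}{2}} + 180 c e^{\frac{1}{2}} + 160 s^{3} e^{\frac{s}{4}} e^{\frac{2 s^{2}}{3}} + 30 s^{2} e^{\frac{s}{4}} e^{\frac{2 s^{2}}{3}} + 400 s e^{\frac{s}{4}} e^{\frac{2 s^{2}}{3}} + 96 s e^{\frac{1}{2}} + 75 e^{\frac{s}{4}} e^{\frac{2 s^{2}}{3}}}{48 s^{2} e^{\frac{1}{2}} + 120 e^{\frac{1}{2}}}, which equals f(s).

An antiderivative is F(s) = \frac{3 c s + \frac{5 e^{\frac{s}{4}} e^{\frac{2 s^{2}}{3}}}{e^{\frac{1}{2}}} + 2 \log{\left(2 s^{2} + 5 \right)}}{2}.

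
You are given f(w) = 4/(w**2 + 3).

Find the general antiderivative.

F(w) = 4*sqrt(3)*atan(sqrt(3)*w/3)/3 + C

A candidate is checked by its d/dw: the result must match f(w).
Check: d/dw[4*sqrt(3)*atan(sqrt(3)*w/3)/3] = 4/(w**2 + 3) = f(w).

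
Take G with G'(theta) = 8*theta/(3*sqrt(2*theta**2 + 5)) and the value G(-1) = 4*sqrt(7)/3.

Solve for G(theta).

G(theta) = 4*sqrt(2*theta**2 + 5)/3

The substitution u = 2*theta**2 + 5 works: G'(theta) is exactly (dG/du)*(du/dtheta) for that inner function.
A general antiderivative is 4*sqrt(2*theta**2 + 5)/3 + C.
The condition gives C = 4*sqrt(7)/3 - (4*sqrt(7)/3) = 0.
So G(theta) = 4*sqrt(2*theta**2 + 5)/3.
Check: d/dtheta[4*sqrt(2*theta**2 + 5)/3] = 8*theta/(3*sqrt(2*theta**2 + 5)) = G'(theta).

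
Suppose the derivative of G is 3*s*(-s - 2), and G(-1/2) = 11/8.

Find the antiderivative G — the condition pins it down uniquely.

G(s) = -s**3 - 3*s**2 + 2

Whatever form G(s) takes, its d/ds must return the stated G'(s).
A general antiderivative is -s**3 - 3*s**2 + C.
The condition gives C = 11/8 - (-5/8) = 2.
So G(s) = -s**3 - 3*s**2 + 2.
Check: d/ds[-s**3 - 3*s**2 + 2] = -3*s**2 - 6*s, which equals G'(s).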